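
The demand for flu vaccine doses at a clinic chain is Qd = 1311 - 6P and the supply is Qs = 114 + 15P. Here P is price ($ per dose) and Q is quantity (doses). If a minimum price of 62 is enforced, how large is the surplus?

Surplus = 105

At P = 62: Qd = 939 and Qs = 1044.
Surplus = Qs - Qd = 1044 - 939 = 105.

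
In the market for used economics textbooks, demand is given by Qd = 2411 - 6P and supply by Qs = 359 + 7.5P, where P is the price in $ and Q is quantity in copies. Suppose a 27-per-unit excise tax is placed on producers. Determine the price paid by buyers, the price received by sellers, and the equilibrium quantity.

With a tax of 27 on producers, they supply based on the net price P_s = P_b - 27, so Qs = 156.5 + 7.5P_b.
Market clearing requires 2411 - 6P_b = 156.5 + 7.5P_b; hence 2254.5 = 13.5P_b and P_b = 167.
Then P_s = 167 - 27 = 140 and Q = 2411 - 6(167) = 1409.

P_b = 167, P_s = 140, Q = 1409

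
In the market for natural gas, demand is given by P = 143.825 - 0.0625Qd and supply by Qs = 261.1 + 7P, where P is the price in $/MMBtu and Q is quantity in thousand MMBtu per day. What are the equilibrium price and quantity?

P* = 88.7, Q* = 882

Solving each curve for Q: Qd = 2301.2 - 16P.
At equilibrium Qd = Qs, so 2301.2 - 16P = 261.1 + 7P; collecting terms, 2040.1 = 23P and P* = 88.7.
Substitute back: Q* = 2301.2 - 16(88.7) = 882.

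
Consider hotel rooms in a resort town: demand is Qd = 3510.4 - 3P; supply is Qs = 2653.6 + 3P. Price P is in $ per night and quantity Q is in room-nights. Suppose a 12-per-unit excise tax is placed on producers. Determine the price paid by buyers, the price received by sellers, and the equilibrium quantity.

P_b = 148.8, P_s = 136.8, Q = 3064

Producers keep P_s = P_b - 12 per unit, so supply in terms of the buyer price is Qs = 2617.6 + 3P_b.
Market clearing requires 3510.4 - 3P_b = 2617.6 + 3P_b; hence 892.8 = 6P_b and P_b = 148.8.
Then P_s = 148.8 - 12 = 136.8 and Q = 3510.4 - 3(148.8) = 3064.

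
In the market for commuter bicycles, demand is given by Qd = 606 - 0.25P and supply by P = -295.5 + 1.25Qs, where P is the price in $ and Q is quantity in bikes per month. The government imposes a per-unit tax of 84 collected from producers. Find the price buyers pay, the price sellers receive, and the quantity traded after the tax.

P_b = 416, P_s = 332, Q = 502

Rewriting in direct form: Qs = 236.4 + 0.8P.
The tax drives a wedge P_b - P_s = 84. Substituting P_s = P_b - 84 into supply: Qs = 169.2 + 0.8P_b.
Set Qd = Qs: 606 - 0.25P_b = 169.2 + 0.8P_b, so 436.8 = 1.05P_b and P_b = 416.
So P_s = 332 and the quantity traded is Q = 606 - 0.25(416) = 502.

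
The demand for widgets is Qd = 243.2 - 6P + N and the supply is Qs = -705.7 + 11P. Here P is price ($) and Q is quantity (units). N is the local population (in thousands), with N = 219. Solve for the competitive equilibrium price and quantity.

P* = 68.7, Q* = 50

With N = 219, demand is Qd = 462.2 - 6P.
The market clears where 462.2 - 6P = -705.7 + 11P. Rearranging, 17P = 1167.9, hence P* = 68.7.
From the demand curve, Q* = 462.2 - 6(68.7) = 50.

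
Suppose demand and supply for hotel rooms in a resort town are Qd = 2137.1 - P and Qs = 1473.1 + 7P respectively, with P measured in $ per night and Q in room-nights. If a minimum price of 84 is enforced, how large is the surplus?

Surplus = 8

Evaluating both curves at the floor price 84 gives Qd = 2053.1, Qs = 2061.1.
Surplus = Qs - Qd = 2061.1 - 2053.1 = 8.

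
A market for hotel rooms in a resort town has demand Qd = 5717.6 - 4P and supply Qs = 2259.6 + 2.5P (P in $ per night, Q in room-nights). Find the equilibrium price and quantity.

P* = 532, Q* = 3589.6

The market clears where 5717.6 - 4P = 2259.6 + 2.5P. Rearranging, 6.5P = 3458, hence P* = 532.
Plugging P* into demand: Q* = 5717.6 - 4(532) = 3589.6.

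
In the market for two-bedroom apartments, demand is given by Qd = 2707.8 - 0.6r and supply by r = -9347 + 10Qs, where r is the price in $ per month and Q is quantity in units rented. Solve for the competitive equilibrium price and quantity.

r* = 2533, Q* = 1188

Rewriting in direct form: Qs = 934.7 + 0.1r.
Equating demand and supply, 2707.8 - 0.6r = 934.7 + 0.1r gives 0.7r = 1773.1, so r* = 2533.
Substitute back: Q* = 2707.8 - 0.6(2533) = 1188.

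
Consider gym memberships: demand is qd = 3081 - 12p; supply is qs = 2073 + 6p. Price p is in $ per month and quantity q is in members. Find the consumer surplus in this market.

Equating demand and supply, 3081 - 12p = 2073 + 6p gives 18p = 1008, so p* = 56.
Plugging p* into demand: q* = 3081 - 12(56) = 2409.
Demand choke price (qd = 0): p = 3081/12 = 256.75. Consumer surplus = ½ × (256.75 - 56) × 2409 = 241803.375.

Consumer surplus = 241803.375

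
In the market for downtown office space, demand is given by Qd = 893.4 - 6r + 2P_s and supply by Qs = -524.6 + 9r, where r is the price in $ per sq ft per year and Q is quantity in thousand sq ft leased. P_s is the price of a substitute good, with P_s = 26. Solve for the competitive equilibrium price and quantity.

r* = 98, Q* = 357.4

With P_s = 26, demand is Qd = 945.4 - 6r.
At equilibrium Qd = Qs, so 945.4 - 6r = -524.6 + 9r; collecting terms, 1470 = 15r and r* = 98.
From the demand curve, Q* = 945.4 - 6(98) = 357.4.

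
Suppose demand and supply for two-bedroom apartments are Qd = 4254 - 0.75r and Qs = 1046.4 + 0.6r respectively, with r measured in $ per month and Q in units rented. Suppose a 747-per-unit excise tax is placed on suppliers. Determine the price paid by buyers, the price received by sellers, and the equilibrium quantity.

r_b = 2708, r_s = 1961, Q = 2223

Suppliers keep r_s = r_b - 747 per unit, so supply in terms of the buyer price is Qs = 598.2 + 0.6r_b.
Market clearing requires 4254 - 0.75r_b = 598.2 + 0.6r_b; hence 3655.8 = 1.35r_b and r_b = 2708.
Then r_s = 2708 - 747 = 1961 and Q = 4254 - 0.75(2708) = 2223.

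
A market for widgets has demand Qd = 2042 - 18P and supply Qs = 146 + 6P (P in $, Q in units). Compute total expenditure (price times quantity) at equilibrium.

Total expenditure = 48980

The market clears where 2042 - 18P = 146 + 6P. Rearranging, 24P = 1896, hence P* = 79.
Substitute back: Q* = 2042 - 18(79) = 620.
Total expenditure = P* × Q* = 79 × 620 = 48980.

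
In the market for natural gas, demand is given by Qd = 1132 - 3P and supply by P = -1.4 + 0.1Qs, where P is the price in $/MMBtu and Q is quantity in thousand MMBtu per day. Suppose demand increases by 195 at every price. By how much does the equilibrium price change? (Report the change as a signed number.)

Solving each curve for Q: Qs = 14 + 10P.
At equilibrium Qd = Qs, so 1132 - 3P = 14 + 10P; collecting terms, 1118 = 13P and P* = 86.
Substitute back: Q* = 1132 - 3(86) = 874.
After the shift, demand is Qd = 1327 - 3P.
New equilibrium: 1313 = 13P, so P = 101 and Q = 1024.
ΔP = 101 - 86 = 15.

ΔP = 15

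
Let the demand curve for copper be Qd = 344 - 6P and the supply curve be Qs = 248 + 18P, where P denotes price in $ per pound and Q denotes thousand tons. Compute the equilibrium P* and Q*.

P* = 4, Q* = 320

At equilibrium Qd = Qs, so 344 - 6P = 248 + 18P; collecting terms, 96 = 24P and P* = 4.
Substitute back: Q* = 344 - 6(4) = 320.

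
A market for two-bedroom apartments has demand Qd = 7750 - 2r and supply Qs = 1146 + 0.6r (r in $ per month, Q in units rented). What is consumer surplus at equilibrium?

Consumer surplus = 1782225

The market clears where 7750 - 2r = 1146 + 0.6r. Rearranging, 2.6r = 6604, hence r* = 2540.
Substitute back: Q* = 7750 - 2(2540) = 2670.
Demand choke price (Qd = 0): r = 7750/2 = 3875. Consumer surplus = ½ × (3875 - 2540) × 2670 = 1782225.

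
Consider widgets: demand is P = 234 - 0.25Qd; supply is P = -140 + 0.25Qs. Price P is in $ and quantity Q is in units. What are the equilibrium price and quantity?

Solving each curve for Q: Qd = 936 - 4P and Qs = 560 + 4P.
Equating demand and supply, 936 - 4P = 560 + 4P gives 8P = 376, so P* = 47.
From the demand curve, Q* = 936 - 4(47) = 748.

P* = 47, Q* = 748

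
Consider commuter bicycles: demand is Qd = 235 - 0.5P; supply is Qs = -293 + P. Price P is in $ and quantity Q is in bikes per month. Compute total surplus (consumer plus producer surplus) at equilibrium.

Total surplus = 5221.5

The market clears where 235 - 0.5P = -293 + P. Rearranging, 1.5P = 528, hence P* = 352.
From the demand curve, Q* = 235 - 0.5(352) = 59.
Demand choke price = 470; supply choke price = 293. CS = ½(470 - 352)(59) = 3481; PS = ½(352 - 293)(59) = 1740.5. Total surplus = 5221.5.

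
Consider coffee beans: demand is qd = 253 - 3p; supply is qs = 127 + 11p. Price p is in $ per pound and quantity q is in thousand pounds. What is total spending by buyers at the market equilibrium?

Total spending by buyers = 2034

Equating demand and supply, 253 - 3p = 127 + 11p gives 14p = 126, so p* = 9.
Plugging p* into demand: q* = 253 - 3(9) = 226.
Total spending by buyers = p* × q* = 9 × 226 = 2034.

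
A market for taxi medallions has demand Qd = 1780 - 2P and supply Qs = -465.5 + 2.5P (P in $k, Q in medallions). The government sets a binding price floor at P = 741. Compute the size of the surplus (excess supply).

With P fixed at 741, quantity demanded is 298 and quantity supplied is 1387.
Surplus = Qs - Qd = 1387 - 298 = 1089.

Surplus = 1089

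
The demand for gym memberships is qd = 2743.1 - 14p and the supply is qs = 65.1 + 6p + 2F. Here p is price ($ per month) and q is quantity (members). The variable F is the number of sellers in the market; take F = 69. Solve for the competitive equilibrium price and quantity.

With F = 69, supply is qs = 203.1 + 6p.
Equating demand and supply, 2743.1 - 14p = 203.1 + 6p gives 20p = 2540, so p* = 127.
From the demand curve, q* = 2743.1 - 14(127) = 965.1.

p* = 127, q* = 965.1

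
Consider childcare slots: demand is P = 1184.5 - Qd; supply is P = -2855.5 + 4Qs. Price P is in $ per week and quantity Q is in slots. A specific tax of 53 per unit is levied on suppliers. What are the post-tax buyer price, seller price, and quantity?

P_b = 387.1, P_s = 334.1, Q = 797.4

In direct form, Qd = 1184.5 - P and Qs = 713.875 + 0.25P.
The tax drives a wedge P_b - P_s = 53. Substituting P_s = P_b - 53 into supply: Qs = 700.625 + 0.25P_b.
Equate demand and the shifted supply: 1184.5 - P_b = 700.625 + 0.25P_b, giving 1.25P_b = 483.875, so P_b = 387.1.
So P_s = 334.1 and the quantity traded is Q = 1184.5 - 387.1 = 797.4.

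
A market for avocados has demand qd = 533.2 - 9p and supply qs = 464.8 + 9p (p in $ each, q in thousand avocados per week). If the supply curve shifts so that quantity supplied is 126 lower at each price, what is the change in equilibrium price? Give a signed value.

At equilibrium qd = qs, so 533.2 - 9p = 464.8 + 9p; collecting terms, 68.4 = 18p and p* = 3.8.
Then q* = 533.2 - 9(3.8) = 499.
After the shift, supply is qs = 338.8 + 9p.
The new intersection has 194.4 = 18p, i.e. p = 10.8, q = 436.
Δp = 10.8 - 3.8 = 7.

Δp = 7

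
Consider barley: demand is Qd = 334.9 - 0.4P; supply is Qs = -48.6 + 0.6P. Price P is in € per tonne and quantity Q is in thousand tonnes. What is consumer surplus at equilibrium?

Consumer surplus = 41177.8125

At equilibrium Qd = Qs, so 334.9 - 0.4P = -48.6 + 0.6P; collecting terms, 383.5 = P and P* = 383.5.
Substitute back: Q* = 334.9 - 0.4(383.5) = 181.5.
Demand choke price (Qd = 0): P = 334.9/0.4 = 837.25. Consumer surplus = ½ × (837.25 - 383.5) × 181.5 = 41177.8125.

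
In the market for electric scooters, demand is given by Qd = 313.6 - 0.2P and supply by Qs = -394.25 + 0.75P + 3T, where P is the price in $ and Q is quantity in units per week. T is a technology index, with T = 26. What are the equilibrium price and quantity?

P* = 663, Q* = 181

With T = 26, supply is Qs = -316.25 + 0.75P.
The market clears where 313.6 - 0.2P = -316.25 + 0.75P. Rearranging, 0.95P = 629.85, hence P* = 663.
Substitute back: Q* = 313.6 - 0.2(663) = 181.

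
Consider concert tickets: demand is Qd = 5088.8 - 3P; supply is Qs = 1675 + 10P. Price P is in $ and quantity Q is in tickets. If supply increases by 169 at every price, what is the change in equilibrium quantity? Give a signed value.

ΔQ = 39

At equilibrium Qd = Qs, so 5088.8 - 3P = 1675 + 10P; collecting terms, 3413.8 = 13P and P* = 262.6.
From the demand curve, Q* = 5088.8 - 3(262.6) = 4301.
After the shift, supply is Qs = 1844 + 10P.
The new intersection has 3244.8 = 13P, i.e. P = 249.6, Q = 4340.
ΔQ = 4340 - 4301 = 39.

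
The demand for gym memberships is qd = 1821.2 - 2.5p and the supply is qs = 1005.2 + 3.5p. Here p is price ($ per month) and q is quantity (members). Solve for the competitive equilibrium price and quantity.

p* = 136, q* = 1481.2

Equating demand and supply, 1821.2 - 2.5p = 1005.2 + 3.5p gives 6p = 816, so p* = 136.
Then q* = 1821.2 - 2.5(136) = 1481.2.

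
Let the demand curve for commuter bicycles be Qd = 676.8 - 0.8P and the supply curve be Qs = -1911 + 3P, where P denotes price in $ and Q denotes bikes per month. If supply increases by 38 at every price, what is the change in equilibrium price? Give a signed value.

ΔP = -10

Equating demand and supply, 676.8 - 0.8P = -1911 + 3P gives 3.8P = 2587.8, so P* = 681.
Plugging P* into demand: Q* = 676.8 - 0.8(681) = 132.
After the shift, supply is Qs = -1873 + 3P.
Re-solving, 3.8P = 2549.8 gives P = 671 and Q = 140.
ΔP = 671 - 681 = -10.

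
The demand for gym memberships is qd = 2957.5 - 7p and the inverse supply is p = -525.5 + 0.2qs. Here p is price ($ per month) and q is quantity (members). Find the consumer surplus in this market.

Consumer surplus = 546087.5

Solving each curve for q: qs = 2627.5 + 5p.
Set qd = qs: 2957.5 - 7p = 2627.5 + 5p, so 330 = 12p and p* = 27.5.
Plugging p* into demand: q* = 2957.5 - 7(27.5) = 2765.
Demand choke price (qd = 0): p = 2957.5/7 = 422.5. Consumer surplus = ½ × (422.5 - 27.5) × 2765 = 546087.5.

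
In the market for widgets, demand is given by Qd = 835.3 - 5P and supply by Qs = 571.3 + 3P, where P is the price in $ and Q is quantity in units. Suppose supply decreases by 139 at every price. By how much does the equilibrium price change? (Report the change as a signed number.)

ΔP = 17.375

The market clears where 835.3 - 5P = 571.3 + 3P. Rearranging, 8P = 264, hence P* = 33.
Then Q* = 835.3 - 5(33) = 670.3.
After the shift, supply is Qs = 432.3 + 3P.
New equilibrium: 403 = 8P, so P = 50.375 and Q = 583.425.
ΔP = 50.375 - 33 = 17.375.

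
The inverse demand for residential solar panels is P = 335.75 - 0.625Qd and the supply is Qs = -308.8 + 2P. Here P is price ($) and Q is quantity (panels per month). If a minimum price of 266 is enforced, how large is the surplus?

Surplus = 111.6

Inverting to quantity form: Qd = 537.2 - 1.6P.
With P fixed at 266, quantity demanded is 111.6 and quantity supplied is 223.2.
Surplus = Qs - Qd = 223.2 - 111.6 = 111.6.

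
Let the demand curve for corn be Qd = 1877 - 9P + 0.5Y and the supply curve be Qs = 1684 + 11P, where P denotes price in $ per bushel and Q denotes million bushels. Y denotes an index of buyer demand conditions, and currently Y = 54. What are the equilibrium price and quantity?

P* = 11, Q* = 1805

With Y = 54, demand is Qd = 1904 - 9P.
Set Qd = Qs: 1904 - 9P = 1684 + 11P, so 220 = 20P and P* = 11.
Substitute back: Q* = 1904 - 9(11) = 1805.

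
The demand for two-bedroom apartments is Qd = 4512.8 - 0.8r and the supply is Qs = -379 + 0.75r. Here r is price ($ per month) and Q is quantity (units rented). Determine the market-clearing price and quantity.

r* = 3156, Q* = 1988

At equilibrium Qd = Qs, so 4512.8 - 0.8r = -379 + 0.75r; collecting terms, 4891.8 = 1.55r and r* = 3156.
Plugging r* into demand: Q* = 4512.8 - 0.8(3156) = 1988.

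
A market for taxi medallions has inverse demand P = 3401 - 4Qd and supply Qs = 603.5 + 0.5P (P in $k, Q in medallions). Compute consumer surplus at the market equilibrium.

Consumer surplus = 1179648

Solving each curve for Q: Qd = 850.25 - 0.25P.
Set Qd = Qs: 850.25 - 0.25P = 603.5 + 0.5P, so 246.75 = 0.75P and P* = 329.
Substitute back: Q* = 850.25 - 0.25(329) = 768.
Demand choke price (Qd = 0): P = 850.25/0.25 = 3401. Consumer surplus = ½ × (3401 - 329) × 768 = 1179648.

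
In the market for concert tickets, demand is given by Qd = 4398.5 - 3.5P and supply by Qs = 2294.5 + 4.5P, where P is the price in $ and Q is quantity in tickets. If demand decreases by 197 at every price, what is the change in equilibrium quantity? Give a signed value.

ΔQ = -110.8125

Equating demand and supply, 4398.5 - 3.5P = 2294.5 + 4.5P gives 8P = 2104, so P* = 263.
Plugging P* into demand: Q* = 4398.5 - 3.5(263) = 3478.
After the shift, demand is Qd = 4201.5 - 3.5P.
New equilibrium: 1907 = 8P, so P = 238.375 and Q = 3367.1875.
ΔQ = 3367.1875 - 3478 = -110.8125.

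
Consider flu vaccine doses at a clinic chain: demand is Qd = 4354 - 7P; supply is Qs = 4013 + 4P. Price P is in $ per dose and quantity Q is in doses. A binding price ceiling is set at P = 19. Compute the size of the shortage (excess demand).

Evaluating both curves at the ceiling price 19 gives Qd = 4221, Qs = 4089.
Shortage = Qd - Qs = 4221 - 4089 = 132.

Shortage = 132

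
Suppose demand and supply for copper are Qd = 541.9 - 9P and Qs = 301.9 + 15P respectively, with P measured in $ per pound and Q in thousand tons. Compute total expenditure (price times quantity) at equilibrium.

Total expenditure = 4519

The market clears where 541.9 - 9P = 301.9 + 15P. Rearranging, 24P = 240, hence P* = 10.
Plugging P* into demand: Q* = 541.9 - 9(10) = 451.9.
Total expenditure = P* × Q* = 10 × 451.9 = 4519.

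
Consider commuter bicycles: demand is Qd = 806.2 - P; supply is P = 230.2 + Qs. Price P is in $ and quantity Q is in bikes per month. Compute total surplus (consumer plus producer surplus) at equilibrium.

Total surplus = 82944

Rewriting in direct form: Qs = -230.2 + P.
The market clears where 806.2 - P = -230.2 + P. Rearranging, 2P = 1036.4, hence P* = 518.2.
From the demand curve, Q* = 806.2 - 518.2 = 288.
Demand choke price = 806.2; supply choke price = 230.2. CS = ½(806.2 - 518.2)(288) = 41472; PS = ½(518.2 - 230.2)(288) = 41472. Total surplus = 82944.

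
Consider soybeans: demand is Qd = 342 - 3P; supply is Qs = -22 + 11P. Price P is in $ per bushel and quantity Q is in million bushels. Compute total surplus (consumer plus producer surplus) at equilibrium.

Total surplus = 14784

Set Qd = Qs: 342 - 3P = -22 + 11P, so 364 = 14P and P* = 26.
From the demand curve, Q* = 342 - 3(26) = 264.
Demand choke price = 114; supply choke price = 2. CS = ½(114 - 26)(264) = 11616; PS = ½(26 - 2)(264) = 3168. Total surplus = 14784.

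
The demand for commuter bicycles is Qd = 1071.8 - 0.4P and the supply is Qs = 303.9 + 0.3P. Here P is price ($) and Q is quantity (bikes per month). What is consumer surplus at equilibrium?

Consumer surplus = 500861.25

Set Qd = Qs: 1071.8 - 0.4P = 303.9 + 0.3P, so 767.9 = 0.7P and P* = 1097.
Substitute back: Q* = 1071.8 - 0.4(1097) = 633.
Demand choke price (Qd = 0): P = 1071.8/0.4 = 2679.5. Consumer surplus = ½ × (2679.5 - 1097) × 633 = 500861.25.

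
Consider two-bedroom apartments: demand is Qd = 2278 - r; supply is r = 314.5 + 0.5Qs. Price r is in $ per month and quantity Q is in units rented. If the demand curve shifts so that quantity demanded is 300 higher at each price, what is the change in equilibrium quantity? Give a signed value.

ΔQ = 200

Solving each curve for Q: Qs = -629 + 2r.
At equilibrium Qd = Qs, so 2278 - r = -629 + 2r; collecting terms, 2907 = 3r and r* = 969.
Substitute back: Q* = 2278 - 969 = 1309.
After the shift, demand is Qd = 2578 - r.
New equilibrium: 3207 = 3r, so r = 1069 and Q = 1509.
ΔQ = 1509 - 1309 = 200.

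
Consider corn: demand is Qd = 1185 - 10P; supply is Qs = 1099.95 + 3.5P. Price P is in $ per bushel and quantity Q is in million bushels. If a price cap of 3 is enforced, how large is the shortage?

Evaluating both curves at the ceiling price 3 gives Qd = 1155, Qs = 1110.45.
Shortage = Qd - Qs = 1155 - 1110.45 = 44.55.

Shortage = 44.55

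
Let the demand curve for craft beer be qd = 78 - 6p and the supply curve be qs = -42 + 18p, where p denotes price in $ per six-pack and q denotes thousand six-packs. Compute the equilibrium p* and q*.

p* = 5, q* = 48

Equating demand and supply, 78 - 6p = -42 + 18p gives 24p = 120, so p* = 5.
Substitute back: q* = 78 - 6(5) = 48.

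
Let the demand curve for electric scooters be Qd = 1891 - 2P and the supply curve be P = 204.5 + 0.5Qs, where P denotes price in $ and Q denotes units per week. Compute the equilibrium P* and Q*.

P* = 575, Q* = 741

Rewriting in direct form: Qs = -409 + 2P.
Set Qd = Qs: 1891 - 2P = -409 + 2P, so 2300 = 4P and P* = 575.
Substitute back: Q* = 1891 - 2(575) = 741.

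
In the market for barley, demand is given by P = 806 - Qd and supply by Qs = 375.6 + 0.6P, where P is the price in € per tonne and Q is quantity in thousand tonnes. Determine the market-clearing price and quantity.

Rewriting in direct form: Qd = 806 - P.
Equating demand and supply, 806 - P = 375.6 + 0.6P gives 1.6P = 430.4, so P* = 269.
Substitute back: Q* = 806 - 269 = 537.

P* = 269, Q* = 537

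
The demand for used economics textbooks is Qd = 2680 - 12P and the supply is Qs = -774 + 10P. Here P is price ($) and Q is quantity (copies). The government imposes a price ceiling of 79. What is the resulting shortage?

At P = 79: Qd = 1732 and Qs = 16.
Shortage = Qd - Qs = 1732 - 16 = 1716.

Shortage = 1716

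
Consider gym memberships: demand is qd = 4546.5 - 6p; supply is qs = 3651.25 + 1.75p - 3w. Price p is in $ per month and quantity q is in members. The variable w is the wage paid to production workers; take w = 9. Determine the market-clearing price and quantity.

p* = 119, q* = 3832.5

With w = 9, supply is qs = 3624.25 + 1.75p.
Equating demand and supply, 4546.5 - 6p = 3624.25 + 1.75p gives 7.75p = 922.25, so p* = 119.
Substitute back: q* = 4546.5 - 6(119) = 3832.5.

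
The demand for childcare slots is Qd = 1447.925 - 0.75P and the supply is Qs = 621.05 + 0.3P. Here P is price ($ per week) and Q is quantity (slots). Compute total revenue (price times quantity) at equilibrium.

Equating demand and supply, 1447.925 - 0.75P = 621.05 + 0.3P gives 1.05P = 826.875, so P* = 787.5.
Then Q* = 1447.925 - 0.75(787.5) = 857.3.
Total revenue = P* × Q* = 787.5 × 857.3 = 675123.75.

Total revenue = 675123.75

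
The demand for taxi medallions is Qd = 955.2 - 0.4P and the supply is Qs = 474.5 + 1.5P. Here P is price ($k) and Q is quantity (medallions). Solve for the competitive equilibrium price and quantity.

P* = 253, Q* = 854

Set Qd = Qs: 955.2 - 0.4P = 474.5 + 1.5P, so 480.7 = 1.9P and P* = 253.
Substitute back: Q* = 955.2 - 0.4(253) = 854.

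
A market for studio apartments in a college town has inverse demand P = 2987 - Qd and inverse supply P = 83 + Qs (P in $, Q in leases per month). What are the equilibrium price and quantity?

In direct form, Qd = 2987 - P and Qs = -83 + P.
Set Qd = Qs: 2987 - P = -83 + P, so 3070 = 2P and P* = 1535.
From the demand curve, Q* = 2987 - 1535 = 1452.

P* = 1535, Q* = 1452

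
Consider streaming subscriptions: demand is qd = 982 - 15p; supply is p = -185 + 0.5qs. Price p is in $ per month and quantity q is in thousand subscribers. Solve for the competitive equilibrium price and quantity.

p* = 36, q* = 442

In direct form, qs = 370 + 2p.
The market clears where 982 - 15p = 370 + 2p. Rearranging, 17p = 612, hence p* = 36.
Substitute back: q* = 982 - 15(36) = 442.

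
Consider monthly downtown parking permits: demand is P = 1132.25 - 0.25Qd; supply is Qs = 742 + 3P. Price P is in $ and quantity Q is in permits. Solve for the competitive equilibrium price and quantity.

In direct form, Qd = 4529 - 4P.
Equating demand and supply, 4529 - 4P = 742 + 3P gives 7P = 3787, so P* = 541.
Then Q* = 4529 - 4(541) = 2365.

P* = 541, Q* = 2365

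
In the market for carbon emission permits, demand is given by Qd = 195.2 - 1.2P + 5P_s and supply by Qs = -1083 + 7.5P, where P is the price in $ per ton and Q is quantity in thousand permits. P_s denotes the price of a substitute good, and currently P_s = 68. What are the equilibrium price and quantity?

P* = 186, Q* = 312

With P_s = 68, demand is Qd = 535.2 - 1.2P.
At equilibrium Qd = Qs, so 535.2 - 1.2P = -1083 + 7.5P; collecting terms, 1618.2 = 8.7P and P* = 186.
Then Q* = 535.2 - 1.2(186) = 312.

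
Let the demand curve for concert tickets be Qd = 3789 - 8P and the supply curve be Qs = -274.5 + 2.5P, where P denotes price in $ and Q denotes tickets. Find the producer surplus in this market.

Producer surplus = 96049.8

The market clears where 3789 - 8P = -274.5 + 2.5P. Rearranging, 10.5P = 4063.5, hence P* = 387.
From the demand curve, Q* = 3789 - 8(387) = 693.
Supply choke price (Qs = 0): P = 109.8. Producer surplus = ½ × (387 - 109.8) × 693 = 96049.8.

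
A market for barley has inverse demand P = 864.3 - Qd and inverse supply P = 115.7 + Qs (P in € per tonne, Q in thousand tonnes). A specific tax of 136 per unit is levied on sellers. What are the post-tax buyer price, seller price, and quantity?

P_b = 558, P_s = 422, Q = 306.3

Rewriting in direct form: Qd = 864.3 - P and Qs = -115.7 + P.
With a tax of 136 on sellers, they supply based on the net price P_s = P_b - 136, so Qs = -251.7 + P_b.
Set Qd = Qs: 864.3 - P_b = -251.7 + P_b, so 1116 = 2P_b and P_b = 558.
Then P_s = 558 - 136 = 422 and Q = 864.3 - 558 = 306.3.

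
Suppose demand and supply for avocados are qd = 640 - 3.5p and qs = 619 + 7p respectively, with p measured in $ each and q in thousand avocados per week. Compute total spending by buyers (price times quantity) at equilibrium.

At equilibrium qd = qs, so 640 - 3.5p = 619 + 7p; collecting terms, 21 = 10.5p and p* = 2.
Substitute back: q* = 640 - 3.5(2) = 633.
Total spending by buyers = p* × q* = 2 × 633 = 1266.

Total spending by buyers = 1266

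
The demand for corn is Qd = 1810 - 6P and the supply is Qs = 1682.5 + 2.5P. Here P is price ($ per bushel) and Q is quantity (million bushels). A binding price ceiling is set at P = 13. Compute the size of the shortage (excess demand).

Shortage = 17

Evaluating both curves at the ceiling price 13 gives Qd = 1732, Qs = 1715.
Shortage = Qd - Qs = 1732 - 1715 = 17.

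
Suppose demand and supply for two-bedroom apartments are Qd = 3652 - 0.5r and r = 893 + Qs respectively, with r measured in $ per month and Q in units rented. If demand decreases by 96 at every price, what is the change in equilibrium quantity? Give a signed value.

Solving each curve for Q: Qs = -893 + r.
The market clears where 3652 - 0.5r = -893 + r. Rearranging, 1.5r = 4545, hence r* = 3030.
Then Q* = 3652 - 0.5(3030) = 2137.
After the shift, demand is Qd = 3556 - 0.5r.
The new intersection has 4449 = 1.5r, i.e. r = 2966, Q = 2073.
ΔQ = 2073 - 2137 = -64.

ΔQ = -64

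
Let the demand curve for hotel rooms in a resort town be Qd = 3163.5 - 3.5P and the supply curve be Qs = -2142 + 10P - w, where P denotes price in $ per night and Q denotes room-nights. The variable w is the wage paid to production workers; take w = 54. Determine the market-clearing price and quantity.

P* = 397, Q* = 1774

With w = 54, supply is Qs = -2196 + 10P.
Set Qd = Qs: 3163.5 - 3.5P = -2196 + 10P, so 5359.5 = 13.5P and P* = 397.
Then Q* = 3163.5 - 3.5(397) = 1774.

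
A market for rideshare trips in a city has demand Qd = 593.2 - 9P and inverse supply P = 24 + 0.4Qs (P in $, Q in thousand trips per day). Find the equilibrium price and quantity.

In direct form, Qs = -60 + 2.5P.
The market clears where 593.2 - 9P = -60 + 2.5P. Rearranging, 11.5P = 653.2, hence P* = 56.8.
Plugging P* into demand: Q* = 593.2 - 9(56.8) = 82.

P* = 56.8, Q* = 82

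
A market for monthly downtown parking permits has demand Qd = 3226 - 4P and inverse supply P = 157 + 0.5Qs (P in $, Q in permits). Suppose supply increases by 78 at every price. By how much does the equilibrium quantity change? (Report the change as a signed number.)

Solving each curve for Q: Qs = -314 + 2P.
Set Qd = Qs: 3226 - 4P = -314 + 2P, so 3540 = 6P and P* = 590.
Then Q* = 3226 - 4(590) = 866.
After the shift, supply is Qs = -236 + 2P.
New equilibrium: 3462 = 6P, so P = 577 and Q = 918.
ΔQ = 918 - 866 = 52.

ΔQ = 52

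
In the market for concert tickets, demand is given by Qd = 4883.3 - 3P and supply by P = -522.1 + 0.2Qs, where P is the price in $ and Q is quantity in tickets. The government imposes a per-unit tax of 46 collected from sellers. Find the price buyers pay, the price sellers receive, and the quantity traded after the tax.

P_b = 312.85, P_s = 266.85, Q = 3944.75

In direct form, Qs = 2610.5 + 5P.
The tax drives a wedge P_b - P_s = 46. Substituting P_s = P_b - 46 into supply: Qs = 2380.5 + 5P_b.
Set Qd = Qs: 4883.3 - 3P_b = 2380.5 + 5P_b, so 2502.8 = 8P_b and P_b = 312.85.
Then P_s = 312.85 - 46 = 266.85 and Q = 4883.3 - 3(312.85) = 3944.75.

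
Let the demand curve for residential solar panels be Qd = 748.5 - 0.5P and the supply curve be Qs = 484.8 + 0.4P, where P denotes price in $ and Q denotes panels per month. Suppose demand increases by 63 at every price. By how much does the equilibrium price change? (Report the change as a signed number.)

The market clears where 748.5 - 0.5P = 484.8 + 0.4P. Rearranging, 0.9P = 263.7, hence P* = 293.
Substitute back: Q* = 748.5 - 0.5(293) = 602.
After the shift, demand is Qd = 811.5 - 0.5P.
New equilibrium: 326.7 = 0.9P, so P = 363 and Q = 630.
ΔP = 363 - 293 = 70.

ΔP = 70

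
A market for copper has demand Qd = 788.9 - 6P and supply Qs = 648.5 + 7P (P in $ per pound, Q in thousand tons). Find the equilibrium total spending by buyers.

Set Qd = Qs: 788.9 - 6P = 648.5 + 7P, so 140.4 = 13P and P* = 10.8.
Plugging P* into demand: Q* = 788.9 - 6(10.8) = 724.1.
Total spending by buyers = P* × Q* = 10.8 × 724.1 = 7820.28.

Total spending by buyers = 7820.28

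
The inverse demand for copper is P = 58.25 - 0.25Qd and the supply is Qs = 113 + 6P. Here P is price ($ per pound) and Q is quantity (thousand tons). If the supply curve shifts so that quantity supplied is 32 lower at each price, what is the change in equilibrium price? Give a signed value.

ΔP = 3.2

In direct form, Qd = 233 - 4P.
The market clears where 233 - 4P = 113 + 6P. Rearranging, 10P = 120, hence P* = 12.
Then Q* = 233 - 4(12) = 185.
After the shift, supply is Qs = 81 + 6P.
New equilibrium: 152 = 10P, so P = 15.2 and Q = 172.2.
ΔP = 15.2 - 12 = 3.2.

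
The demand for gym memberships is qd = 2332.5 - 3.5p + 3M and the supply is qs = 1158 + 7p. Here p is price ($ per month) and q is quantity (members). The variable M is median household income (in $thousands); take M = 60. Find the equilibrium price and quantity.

p* = 129, q* = 2061

With M = 60, demand is qd = 2512.5 - 3.5p.
At equilibrium qd = qs, so 2512.5 - 3.5p = 1158 + 7p; collecting terms, 1354.5 = 10.5p and p* = 129.
Substitute back: q* = 2512.5 - 3.5(129) = 2061.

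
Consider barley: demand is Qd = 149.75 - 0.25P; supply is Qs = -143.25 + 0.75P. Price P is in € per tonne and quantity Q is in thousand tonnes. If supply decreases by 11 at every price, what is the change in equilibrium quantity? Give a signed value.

ΔQ = -2.75

The market clears where 149.75 - 0.25P = -143.25 + 0.75P. Rearranging, P = 293, hence P* = 293.
From the demand curve, Q* = 149.75 - 0.25(293) = 76.5.
After the shift, supply is Qs = -154.25 + 0.75P.
The new intersection has 304 = P, i.e. P = 304, Q = 73.75.
ΔQ = 73.75 - 76.5 = -2.75.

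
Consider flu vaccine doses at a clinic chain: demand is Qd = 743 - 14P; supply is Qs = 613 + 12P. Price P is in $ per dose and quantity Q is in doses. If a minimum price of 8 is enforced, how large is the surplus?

Evaluating both curves at the floor price 8 gives Qd = 631, Qs = 709.
Surplus = Qs - Qd = 709 - 631 = 78.

Surplus = 78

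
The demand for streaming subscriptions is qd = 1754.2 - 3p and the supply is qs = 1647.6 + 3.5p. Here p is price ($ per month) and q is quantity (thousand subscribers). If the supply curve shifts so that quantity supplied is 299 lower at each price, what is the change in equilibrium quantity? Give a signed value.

Δq = -138

At equilibrium qd = qs, so 1754.2 - 3p = 1647.6 + 3.5p; collecting terms, 106.6 = 6.5p and p* = 16.4.
From the demand curve, q* = 1754.2 - 3(16.4) = 1705.
After the shift, supply is qs = 1348.6 + 3.5p.
Re-solving, 6.5p = 405.6 gives p = 62.4 and q = 1567.
Δq = 1567 - 1705 = -138.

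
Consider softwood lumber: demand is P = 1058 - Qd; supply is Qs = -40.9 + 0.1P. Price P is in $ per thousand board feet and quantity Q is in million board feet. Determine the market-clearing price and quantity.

Rewriting in direct form: Qd = 1058 - P.
Set Qd = Qs: 1058 - P = -40.9 + 0.1P, so 1098.9 = 1.1P and P* = 999.
Substitute back: Q* = 1058 - 999 = 59.

P* = 999, Q* = 59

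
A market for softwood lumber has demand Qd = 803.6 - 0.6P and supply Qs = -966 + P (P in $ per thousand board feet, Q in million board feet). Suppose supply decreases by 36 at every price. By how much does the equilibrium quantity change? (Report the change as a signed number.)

The market clears where 803.6 - 0.6P = -966 + P. Rearranging, 1.6P = 1769.6, hence P* = 1106.
Plugging P* into demand: Q* = 803.6 - 0.6(1106) = 140.
After the shift, supply is Qs = -1002 + P.
The new intersection has 1805.6 = 1.6P, i.e. P = 1128.5, Q = 126.5.
ΔQ = 126.5 - 140 = -13.5.

ΔQ = -13.5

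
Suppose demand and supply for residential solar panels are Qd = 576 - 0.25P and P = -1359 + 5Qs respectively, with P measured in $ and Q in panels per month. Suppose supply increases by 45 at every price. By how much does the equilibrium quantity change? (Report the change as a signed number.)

Solving each curve for Q: Qs = 271.8 + 0.2P.
At equilibrium Qd = Qs, so 576 - 0.25P = 271.8 + 0.2P; collecting terms, 304.2 = 0.45P and P* = 676.
Substitute back: Q* = 576 - 0.25(676) = 407.
After the shift, supply is Qs = 316.8 + 0.2P.
Re-solving, 0.45P = 259.2 gives P = 576 and Q = 432.
ΔQ = 432 - 407 = 25.

ΔQ = 25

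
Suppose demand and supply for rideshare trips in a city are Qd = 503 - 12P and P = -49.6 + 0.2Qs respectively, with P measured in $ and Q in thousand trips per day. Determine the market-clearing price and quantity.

Solving each curve for Q: Qs = 248 + 5P.
Equating demand and supply, 503 - 12P = 248 + 5P gives 17P = 255, so P* = 15.
Plugging P* into demand: Q* = 503 - 12(15) = 323.

P* = 15, Q* = 323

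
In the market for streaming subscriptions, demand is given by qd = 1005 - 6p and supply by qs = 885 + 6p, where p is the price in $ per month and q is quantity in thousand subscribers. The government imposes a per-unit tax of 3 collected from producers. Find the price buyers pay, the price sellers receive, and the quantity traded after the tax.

p_b = 11.5, p_s = 8.5, q = 936

The tax drives a wedge p_b - p_s = 3. Substituting p_s = p_b - 3 into supply: qs = 867 + 6p_b.
Equate demand and the shifted supply: 1005 - 6p_b = 867 + 6p_b, giving 12p_b = 138, so p_b = 11.5.
Then p_s = 11.5 - 3 = 8.5 and q = 1005 - 6(11.5) = 936.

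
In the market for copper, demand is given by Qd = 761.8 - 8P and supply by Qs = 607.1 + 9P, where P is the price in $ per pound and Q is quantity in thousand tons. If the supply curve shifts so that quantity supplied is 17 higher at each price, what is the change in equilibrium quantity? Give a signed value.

Equating demand and supply, 761.8 - 8P = 607.1 + 9P gives 17P = 154.7, so P* = 9.1.
From the demand curve, Q* = 761.8 - 8(9.1) = 689.
After the shift, supply is Qs = 624.1 + 9P.
The new intersection has 137.7 = 17P, i.e. P = 8.1, Q = 697.
ΔQ = 697 - 689 = 8.

ΔQ = 8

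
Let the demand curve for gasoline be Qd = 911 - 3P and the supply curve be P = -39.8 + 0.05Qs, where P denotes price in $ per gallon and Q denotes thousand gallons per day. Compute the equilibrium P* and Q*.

P* = 5, Q* = 896

Solving each curve for Q: Qs = 796 + 20P.
Set Qd = Qs: 911 - 3P = 796 + 20P, so 115 = 23P and P* = 5.
Then Q* = 911 - 3(5) = 896.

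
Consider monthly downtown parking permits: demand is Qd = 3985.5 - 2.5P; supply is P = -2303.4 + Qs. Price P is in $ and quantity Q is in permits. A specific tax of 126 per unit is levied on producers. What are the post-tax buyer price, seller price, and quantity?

P_b = 516.6, P_s = 390.6, Q = 2694

Solving each curve for Q: Qs = 2303.4 + P.
With a tax of 126 on producers, they supply based on the net price P_s = P_b - 126, so Qs = 2177.4 + P_b.
Set Qd = Qs: 3985.5 - 2.5P_b = 2177.4 + P_b, so 1808.1 = 3.5P_b and P_b = 516.6.
So P_s = 390.6 and the quantity traded is Q = 3985.5 - 2.5(516.6) = 2694.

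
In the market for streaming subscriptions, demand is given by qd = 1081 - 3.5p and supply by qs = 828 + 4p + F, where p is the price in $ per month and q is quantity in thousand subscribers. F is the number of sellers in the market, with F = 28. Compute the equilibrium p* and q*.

With F = 28, supply is qs = 856 + 4p.
Equating demand and supply, 1081 - 3.5p = 856 + 4p gives 7.5p = 225, so p* = 30.
Then q* = 1081 - 3.5(30) = 976.

p* = 30, q* = 976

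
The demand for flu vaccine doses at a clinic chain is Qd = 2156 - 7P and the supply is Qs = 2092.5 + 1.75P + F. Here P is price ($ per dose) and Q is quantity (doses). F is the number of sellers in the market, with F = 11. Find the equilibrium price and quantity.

With F = 11, supply is Qs = 2103.5 + 1.75P.
The market clears where 2156 - 7P = 2103.5 + 1.75P. Rearranging, 8.75P = 52.5, hence P* = 6.
Substitute back: Q* = 2156 - 7(6) = 2114.

P* = 6, Q* = 2114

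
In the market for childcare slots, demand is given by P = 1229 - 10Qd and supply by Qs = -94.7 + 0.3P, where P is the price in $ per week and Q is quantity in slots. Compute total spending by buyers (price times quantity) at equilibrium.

In direct form, Qd = 122.9 - 0.1P.
Equating demand and supply, 122.9 - 0.1P = -94.7 + 0.3P gives 0.4P = 217.6, so P* = 544.
Plugging P* into demand: Q* = 122.9 - 0.1(544) = 68.5.
Total spending by buyers = P* × Q* = 544 × 68.5 = 37264.

Total spending by buyers = 37264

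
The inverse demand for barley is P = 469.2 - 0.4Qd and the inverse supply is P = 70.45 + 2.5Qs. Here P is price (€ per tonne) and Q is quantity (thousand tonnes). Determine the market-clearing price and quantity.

P* = 414.2, Q* = 137.5

Inverting to quantity form: Qd = 1173 - 2.5P and Qs = -28.18 + 0.4P.
Set Qd = Qs: 1173 - 2.5P = -28.18 + 0.4P, so 1201.18 = 2.9P and P* = 414.2.
Plugging P* into demand: Q* = 1173 - 2.5(414.2) = 137.5.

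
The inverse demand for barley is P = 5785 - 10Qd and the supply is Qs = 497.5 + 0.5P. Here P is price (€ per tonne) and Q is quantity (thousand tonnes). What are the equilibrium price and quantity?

P* = 135, Q* = 565

Rewriting in direct form: Qd = 578.5 - 0.1P.
At equilibrium Qd = Qs, so 578.5 - 0.1P = 497.5 + 0.5P; collecting terms, 81 = 0.6P and P* = 135.
Then Q* = 578.5 - 0.1(135) = 565.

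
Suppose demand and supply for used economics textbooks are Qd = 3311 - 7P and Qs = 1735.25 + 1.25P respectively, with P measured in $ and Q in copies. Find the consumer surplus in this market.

Consumer surplus = 278334

Equating demand and supply, 3311 - 7P = 1735.25 + 1.25P gives 8.25P = 1575.75, so P* = 191.
Then Q* = 3311 - 7(191) = 1974.
Demand choke price (Qd = 0): P = 3311/7 = 473. Consumer surplus = ½ × (473 - 191) × 1974 = 278334.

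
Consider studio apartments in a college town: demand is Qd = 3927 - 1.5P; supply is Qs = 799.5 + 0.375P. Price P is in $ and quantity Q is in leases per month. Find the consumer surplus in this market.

The market clears where 3927 - 1.5P = 799.5 + 0.375P. Rearranging, 1.875P = 3127.5, hence P* = 1668.
Then Q* = 3927 - 1.5(1668) = 1425.
Demand choke price (Qd = 0): P = 3927/1.5 = 2618. Consumer surplus = ½ × (2618 - 1668) × 1425 = 676875.

Consumer surplus = 676875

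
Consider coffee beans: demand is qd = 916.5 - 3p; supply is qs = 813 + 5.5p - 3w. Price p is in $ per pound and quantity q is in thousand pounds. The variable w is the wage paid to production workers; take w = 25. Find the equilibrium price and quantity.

With w = 25, supply is qs = 738 + 5.5p.
Set qd = qs: 916.5 - 3p = 738 + 5.5p, so 178.5 = 8.5p and p* = 21.
Plugging p* into demand: q* = 916.5 - 3(21) = 853.5.

p* = 21, q* = 853.5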